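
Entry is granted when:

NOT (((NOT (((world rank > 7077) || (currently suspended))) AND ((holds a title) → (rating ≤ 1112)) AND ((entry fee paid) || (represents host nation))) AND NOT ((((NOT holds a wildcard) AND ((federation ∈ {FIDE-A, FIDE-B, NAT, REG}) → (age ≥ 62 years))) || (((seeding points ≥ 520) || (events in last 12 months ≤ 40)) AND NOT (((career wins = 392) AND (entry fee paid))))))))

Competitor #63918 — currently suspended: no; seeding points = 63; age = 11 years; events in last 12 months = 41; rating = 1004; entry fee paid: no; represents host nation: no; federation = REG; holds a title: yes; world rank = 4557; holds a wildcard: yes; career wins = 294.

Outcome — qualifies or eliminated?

Qualifies

Atomic conditions:
  world rank > 7077: 4557 > 7077 is false
  currently suspended: no → false
  holds a title: yes → true
  rating ≤ 1112: 1004 ≤ 1112 is true
  entry fee paid: no → false
  represents host nation: no → false
  NOT holds a wildcard: yes → false
  federation ∈ {FIDE-A, FIDE-B, NAT, REG}: REG is in the set → true
  age ≥ 62 years: 11 ≥ 62 is false
  seeding points ≥ 520: 63 ≥ 520 is false
  events in last 12 months ≤ 40: 41 ≤ 40 is false
  career wins = 392: 294 == 392 is false
Combine:
[1.1.1.1] false OR false = false
[1.1.1] NOT false = true
[1.1.2] true → true = true
[1.1.3] false OR false = false
[1.1] true AND true AND false = false
[1.2.1.1.2] true → false = false
[1.2.1.1] false AND false = false
[1.2.1.2.1] false OR false = false
[1.2.1.2.2.1] false AND false = false
[1.2.1.2.2] NOT false = true
[1.2.1.2] false AND true = false
[1.2.1] false OR false = false
[1.2] NOT false = true
[1] false AND true = false
[root] NOT false = true
Overall: true → qualifies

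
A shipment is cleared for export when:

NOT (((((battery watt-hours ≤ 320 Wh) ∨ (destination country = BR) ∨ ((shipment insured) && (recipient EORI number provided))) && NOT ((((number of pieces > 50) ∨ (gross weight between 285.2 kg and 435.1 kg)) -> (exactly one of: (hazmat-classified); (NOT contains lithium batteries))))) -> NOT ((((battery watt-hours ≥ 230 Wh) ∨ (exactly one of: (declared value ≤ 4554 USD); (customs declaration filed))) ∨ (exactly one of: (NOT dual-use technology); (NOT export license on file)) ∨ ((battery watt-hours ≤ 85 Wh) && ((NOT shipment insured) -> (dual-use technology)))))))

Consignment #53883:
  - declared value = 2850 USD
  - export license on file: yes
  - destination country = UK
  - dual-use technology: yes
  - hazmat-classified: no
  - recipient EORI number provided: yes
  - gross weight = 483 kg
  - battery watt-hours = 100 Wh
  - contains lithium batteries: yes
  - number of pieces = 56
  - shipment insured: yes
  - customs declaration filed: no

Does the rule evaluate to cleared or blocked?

Cleared

Atomic conditions:
  battery watt-hours ≤ 320 Wh: 100 ≤ 320 is true
  destination country = BR: UK == BR is false
  shipment insured: yes → true
  recipient EORI number provided: yes → true
  number of pieces > 50: 56 > 50 is true
  gross weight between 285.2 kg and 435.1 kg: 483 in [285.2, 435.1] is false
  hazmat-classified: no → false
  NOT contains lithium batteries: yes → false
  battery watt-hours ≥ 230 Wh: 100 ≥ 230 is false
  declared value ≤ 4554 USD: 2850 ≤ 4554 is true
  customs declaration filed: no → false
  NOT dual-use technology: yes → false
  NOT export license on file: yes → false
  battery watt-hours ≤ 85 Wh: 100 ≤ 85 is false
  NOT shipment insured: yes → false
  dual-use technology: yes → true
Combine:
[1.1.1.3] true AND true = true
[1.1.1] true OR false OR true = true
[1.1.2.1.1] true OR false = true
[1.1.2.1.2] exactly-one(false, false) = false
[1.1.2.1] true → false = false
[1.1.2] NOT false = true
[1.1] true AND true = true
[1.2.1.1.2] exactly-one(true, false) = true
[1.2.1.1] false OR true = true
[1.2.1.2] exactly-one(false, false) = false
[1.2.1.3.2] false → true (antecedent false ⇒ implication holds) = true
[1.2.1.3] false AND true = false
[1.2.1] true OR false OR false = true
[1.2] NOT true = false
[1] true → false = false
[root] NOT false = true
Overall: true → cleared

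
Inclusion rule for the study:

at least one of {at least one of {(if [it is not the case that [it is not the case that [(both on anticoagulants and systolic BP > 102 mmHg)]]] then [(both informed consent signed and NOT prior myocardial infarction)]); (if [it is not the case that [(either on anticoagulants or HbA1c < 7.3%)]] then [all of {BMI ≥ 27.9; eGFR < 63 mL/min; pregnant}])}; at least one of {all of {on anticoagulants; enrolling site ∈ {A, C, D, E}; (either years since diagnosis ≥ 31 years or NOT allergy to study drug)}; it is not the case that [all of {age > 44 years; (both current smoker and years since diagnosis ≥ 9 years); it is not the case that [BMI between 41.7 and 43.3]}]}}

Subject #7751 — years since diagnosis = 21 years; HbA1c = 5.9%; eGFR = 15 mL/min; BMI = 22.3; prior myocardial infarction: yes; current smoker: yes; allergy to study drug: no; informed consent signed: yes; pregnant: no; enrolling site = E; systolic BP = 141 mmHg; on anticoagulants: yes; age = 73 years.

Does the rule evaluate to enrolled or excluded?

Enrolled

Atomic conditions:
  on anticoagulants: yes → true
  systolic BP > 102 mmHg: 141 > 102 is true
  informed consent signed: yes → true
  NOT prior myocardial infarction: yes → false
  HbA1c < 7.3%: 5.9 < 7.3 is true
  BMI ≥ 27.9: 22.3 ≥ 27.9 is false
  eGFR < 63 mL/min: 15 < 63 is true
  pregnant: no → false
  enrolling site ∈ {A, C, D, E}: E is in the set → true
  years since diagnosis ≥ 31 years: 21 ≥ 31 is false
  NOT allergy to study drug: no → true
  age > 44 years: 73 > 44 is true
  current smoker: yes → true
  years since diagnosis ≥ 9 years: 21 ≥ 9 is true
  BMI between 41.7 and 43.3: 22.3 in [41.7, 43.3] is false
Combine:
[1.1.1.1.1] true AND true = true
[1.1.1.1] NOT true = false
[1.1.1] NOT false = true
[1.1.2] true AND false = false
[1.1] true → false = false
[1.2.1.1] true OR true = true
[1.2.1] NOT true = false
[1.2.2] false AND true AND false = false
[1.2] false → false (antecedent false ⇒ implication holds) = true
[1] false OR true = true
[2.1.3] false OR true = true
[2.1] true AND true AND true = true
[2.2.1.2] true AND true = true
[2.2.1.3] NOT false = true
[2.2.1] true AND true AND true = true
[2.2] NOT true = false
[2] true OR false = true
[root] true OR true = true
Overall: true → enrolled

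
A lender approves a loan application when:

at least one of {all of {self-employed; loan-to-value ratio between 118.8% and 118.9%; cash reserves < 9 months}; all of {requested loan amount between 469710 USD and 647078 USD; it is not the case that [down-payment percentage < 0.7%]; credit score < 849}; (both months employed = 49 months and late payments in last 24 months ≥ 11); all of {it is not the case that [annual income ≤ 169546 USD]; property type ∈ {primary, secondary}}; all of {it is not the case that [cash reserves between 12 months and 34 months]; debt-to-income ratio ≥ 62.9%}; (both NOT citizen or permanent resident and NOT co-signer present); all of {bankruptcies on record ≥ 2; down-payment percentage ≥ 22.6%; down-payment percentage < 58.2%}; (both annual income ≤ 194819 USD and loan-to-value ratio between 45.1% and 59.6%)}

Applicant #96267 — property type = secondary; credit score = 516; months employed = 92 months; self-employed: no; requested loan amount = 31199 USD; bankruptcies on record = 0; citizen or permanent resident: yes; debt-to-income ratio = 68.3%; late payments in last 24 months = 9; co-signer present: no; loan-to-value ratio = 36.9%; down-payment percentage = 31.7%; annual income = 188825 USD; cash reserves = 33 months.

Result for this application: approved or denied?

Atomic conditions:
  self-employed: no → false
  loan-to-value ratio between 118.8% and 118.9%: 36.9 in [118.8, 118.9] is false
  cash reserves < 9 months: 33 < 9 is false
  requested loan amount between 469710 USD and 647078 USD: 31199 in [469710, 647078] is false
  down-payment percentage < 0.7%: 31.7 < 0.7 is false
  credit score < 849: 516 < 849 is true
  months employed = 49 months: 92 == 49 is false
  late payments in last 24 months ≥ 11: 9 ≥ 11 is false
  annual income ≤ 169546 USD: 188825 ≤ 169546 is false
  property type ∈ {primary, secondary}: secondary is in the set → true
  cash reserves between 12 months and 34 months: 33 in [12, 34] is true
  debt-to-income ratio ≥ 62.9%: 68.3 ≥ 62.9 is true
  NOT citizen or permanent resident: yes → false
  NOT co-signer present: no → true
  bankruptcies on record ≥ 2: 0 ≥ 2 is false
  down-payment percentage ≥ 22.6%: 31.7 ≥ 22.6 is true
  down-payment percentage < 58.2%: 31.7 < 58.2 is true
  annual income ≤ 194819 USD: 188825 ≤ 194819 is true
  loan-to-value ratio between 45.1% and 59.6%: 36.9 in [45.1, 59.6] is false
Combine:
[1] false AND false AND false = false
[2.2] NOT false = true
[2] false AND true AND true = false
[3] false AND false = false
[4.1] NOT false = true
[4] true AND true = true
[5.1] NOT true = false
[5] false AND true = false
[6] false AND true = false
[7] false AND true AND true = false
[8] true AND false = false
[root] false OR false OR false OR true OR false OR false OR false OR false = true
Overall: true → approved

Approved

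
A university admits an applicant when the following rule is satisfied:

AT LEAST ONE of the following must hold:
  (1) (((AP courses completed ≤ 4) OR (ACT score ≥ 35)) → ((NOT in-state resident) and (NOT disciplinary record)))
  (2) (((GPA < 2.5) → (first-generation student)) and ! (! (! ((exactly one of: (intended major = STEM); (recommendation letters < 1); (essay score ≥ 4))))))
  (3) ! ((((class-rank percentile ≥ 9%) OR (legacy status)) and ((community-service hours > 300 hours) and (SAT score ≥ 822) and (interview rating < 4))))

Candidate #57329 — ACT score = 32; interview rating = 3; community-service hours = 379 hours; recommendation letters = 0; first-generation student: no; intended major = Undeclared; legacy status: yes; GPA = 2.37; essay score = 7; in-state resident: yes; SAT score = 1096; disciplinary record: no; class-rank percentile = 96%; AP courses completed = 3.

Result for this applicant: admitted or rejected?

Atomic conditions:
  AP courses completed ≤ 4: 3 ≤ 4 is true
  ACT score ≥ 35: 32 ≥ 35 is false
  NOT in-state resident: yes → false
  NOT disciplinary record: no → true
  GPA < 2.5: 2.37 < 2.5 is true
  first-generation student: no → false
  intended major = STEM: Undeclared == STEM is false
  recommendation letters < 1: 0 < 1 is true
  essay score ≥ 4: 7 ≥ 4 is true
  class-rank percentile ≥ 9%: 96 ≥ 9 is true
  legacy status: yes → true
  community-service hours > 300 hours: 379 > 300 is true
  SAT score ≥ 822: 1096 ≥ 822 is true
  interview rating < 4: 3 < 4 is true
Combine:
[1.1] true OR false = true
[1.2] false AND true = false
[1] true → false = false
[2.1] true → false = false
[2.2.1.1.1] exactly-one(false, true, true) = false
[2.2.1.1] NOT false = true
[2.2.1] NOT true = false
[2.2] NOT false = true
[2] false AND true = false
[3.1.1] true OR true = true
[3.1.2] true AND true AND true = true
[3.1] true AND true = true
[3] NOT true = false
[root] false OR false OR false = false
Overall: false → rejected

Rejected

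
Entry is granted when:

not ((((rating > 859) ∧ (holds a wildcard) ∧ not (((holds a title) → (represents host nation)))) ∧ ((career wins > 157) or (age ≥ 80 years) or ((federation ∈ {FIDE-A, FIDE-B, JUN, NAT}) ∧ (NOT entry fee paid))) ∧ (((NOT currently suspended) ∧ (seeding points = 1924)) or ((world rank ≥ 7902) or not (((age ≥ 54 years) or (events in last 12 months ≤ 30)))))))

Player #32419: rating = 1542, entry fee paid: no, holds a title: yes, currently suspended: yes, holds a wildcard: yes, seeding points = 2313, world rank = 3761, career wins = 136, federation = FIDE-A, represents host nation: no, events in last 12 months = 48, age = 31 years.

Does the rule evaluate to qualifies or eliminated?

Eliminated

Atomic conditions:
  rating > 859: 1542 > 859 is true
  holds a wildcard: yes → true
  holds a title: yes → true
  represents host nation: no → false
  career wins > 157: 136 > 157 is false
  age ≥ 80 years: 31 ≥ 80 is false
  federation ∈ {FIDE-A, FIDE-B, JUN, NAT}: FIDE-A is in the set → true
  NOT entry fee paid: no → true
  NOT currently suspended: yes → false
  seeding points = 1924: 2313 == 1924 is false
  world rank ≥ 7902: 3761 ≥ 7902 is false
  age ≥ 54 years: 31 ≥ 54 is false
  events in last 12 months ≤ 30: 48 ≤ 30 is false
Combine:
[1.1.3.1] true → false = false
[1.1.3] NOT false = true
[1.1] true AND true AND true = true
[1.2.3] true AND true = true
[1.2] false OR false OR true = true
[1.3.1] false AND false = false
[1.3.2.2.1] false OR false = false
[1.3.2.2] NOT false = true
[1.3.2] false OR true = true
[1.3] false OR true = true
[1] true AND true AND true = true
[root] NOT true = false
Overall: false → eliminated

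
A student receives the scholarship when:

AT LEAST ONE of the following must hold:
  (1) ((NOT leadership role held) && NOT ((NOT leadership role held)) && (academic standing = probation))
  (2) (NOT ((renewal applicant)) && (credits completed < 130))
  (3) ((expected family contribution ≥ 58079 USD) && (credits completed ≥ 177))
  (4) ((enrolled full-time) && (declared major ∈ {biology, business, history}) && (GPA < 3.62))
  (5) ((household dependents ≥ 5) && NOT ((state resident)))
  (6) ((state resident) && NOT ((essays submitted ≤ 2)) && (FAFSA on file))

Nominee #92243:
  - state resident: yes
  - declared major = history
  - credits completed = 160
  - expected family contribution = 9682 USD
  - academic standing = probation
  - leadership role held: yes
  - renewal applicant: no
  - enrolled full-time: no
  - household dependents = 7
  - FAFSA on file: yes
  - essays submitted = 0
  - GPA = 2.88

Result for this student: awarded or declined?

Declined

Atomic conditions:
  NOT leadership role held: yes → false
  academic standing = probation: probation == probation is true
  renewal applicant: no → false
  credits completed < 130: 160 < 130 is false
  expected family contribution ≥ 58079 USD: 9682 ≥ 58079 is false
  credits completed ≥ 177: 160 ≥ 177 is false
  enrolled full-time: no → false
  declared major ∈ {biology, business, history}: history is in the set → true
  GPA < 3.62: 2.88 < 3.62 is true
  household dependents ≥ 5: 7 ≥ 5 is true
  state resident: yes → true
  essays submitted ≤ 2: 0 ≤ 2 is true
  FAFSA on file: yes → true
Combine:
[1.2] NOT false = true
[1] false AND true AND true = false
[2.1] NOT false = true
[2] true AND false = false
[3] false AND false = false
[4] false AND true AND true = false
[5.2] NOT true = false
[5] true AND false = false
[6.2] NOT true = false
[6] true AND false AND true = false
[root] false OR false OR false OR false OR false OR false = false
Overall: false → declined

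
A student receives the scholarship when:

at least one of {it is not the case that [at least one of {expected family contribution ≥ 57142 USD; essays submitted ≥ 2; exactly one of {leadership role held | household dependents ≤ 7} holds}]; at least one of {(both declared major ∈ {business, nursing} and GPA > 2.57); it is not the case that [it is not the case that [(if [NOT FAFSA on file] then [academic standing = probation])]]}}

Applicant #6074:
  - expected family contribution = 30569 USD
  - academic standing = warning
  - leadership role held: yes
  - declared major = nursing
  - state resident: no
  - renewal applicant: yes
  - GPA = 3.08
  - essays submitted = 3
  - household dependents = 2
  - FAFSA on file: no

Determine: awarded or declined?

Atomic conditions:
  expected family contribution ≥ 57142 USD: 30569 ≥ 57142 is false
  essays submitted ≥ 2: 3 ≥ 2 is true
  leadership role held: yes → true
  household dependents ≤ 7: 2 ≤ 7 is true
  declared major ∈ {business, nursing}: nursing is in the set → true
  GPA > 2.57: 3.08 > 2.57 is true
  NOT FAFSA on file: no → true
  academic standing = probation: warning == probation is false
Combine:
[1.1.3] exactly-one(true, true) = false
[1.1] false OR true OR false = true
[1] NOT true = false
[2.1] true AND true = true
[2.2.1.1] true → false = false
[2.2.1] NOT false = true
[2.2] NOT true = false
[2] true OR false = true
[root] false OR true = true
Overall: true → awarded

Awarded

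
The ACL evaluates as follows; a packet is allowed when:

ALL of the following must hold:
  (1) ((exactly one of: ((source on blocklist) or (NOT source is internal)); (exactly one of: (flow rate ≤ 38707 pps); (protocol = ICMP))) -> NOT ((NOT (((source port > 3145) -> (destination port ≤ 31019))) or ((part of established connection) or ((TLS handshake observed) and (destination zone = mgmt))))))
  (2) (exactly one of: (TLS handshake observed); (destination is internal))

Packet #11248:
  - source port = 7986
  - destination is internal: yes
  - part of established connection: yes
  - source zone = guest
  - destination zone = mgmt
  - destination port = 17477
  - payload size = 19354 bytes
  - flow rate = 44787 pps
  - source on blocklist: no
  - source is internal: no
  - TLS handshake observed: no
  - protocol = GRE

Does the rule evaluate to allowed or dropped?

Dropped

Atomic conditions:
  source on blocklist: no → false
  NOT source is internal: no → true
  flow rate ≤ 38707 pps: 44787 ≤ 38707 is false
  protocol = ICMP: GRE == ICMP is false
  source port > 3145: 7986 > 3145 is true
  destination port ≤ 31019: 17477 ≤ 31019 is true
  part of established connection: yes → true
  TLS handshake observed: no → false
  destination zone = mgmt: mgmt == mgmt is true
  destination is internal: yes → true
Combine:
[1.1.1] false OR true = true
[1.1.2] exactly-one(false, false) = false
[1.1] exactly-one(true, false) = true
[1.2.1.1.1] true → true = true
[1.2.1.1] NOT true = false
[1.2.1.2.2] false AND true = false
[1.2.1.2] true OR false = true
[1.2.1] false OR true = true
[1.2] NOT true = false
[1] true → false = false
[2] exactly-one(false, true) = true
[root] false AND true = false
Overall: false → dropped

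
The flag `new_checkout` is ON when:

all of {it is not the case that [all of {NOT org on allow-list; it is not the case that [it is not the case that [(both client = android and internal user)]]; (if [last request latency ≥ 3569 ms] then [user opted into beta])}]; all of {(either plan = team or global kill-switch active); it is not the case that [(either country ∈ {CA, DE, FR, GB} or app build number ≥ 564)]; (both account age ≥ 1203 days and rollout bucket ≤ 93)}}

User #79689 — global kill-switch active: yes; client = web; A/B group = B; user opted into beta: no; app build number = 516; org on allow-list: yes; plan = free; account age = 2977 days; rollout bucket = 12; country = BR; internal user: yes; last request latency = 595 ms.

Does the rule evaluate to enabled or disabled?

Enabled

Atomic conditions:
  NOT org on allow-list: yes → false
  client = android: web == android is false
  internal user: yes → true
  last request latency ≥ 3569 ms: 595 ≥ 3569 is false
  user opted into beta: no → false
  plan = team: free == team is false
  global kill-switch active: yes → true
  country ∈ {CA, DE, FR, GB}: BR is not in the set → false
  app build number ≥ 564: 516 ≥ 564 is false
  account age ≥ 1203 days: 2977 ≥ 1203 is true
  rollout bucket ≤ 93: 12 ≤ 93 is true
Combine:
[1.1.2.1.1] false AND true = false
[1.1.2.1] NOT false = true
[1.1.2] NOT true = false
[1.1.3] false → false (antecedent false ⇒ implication holds) = true
[1.1] false AND false AND true = false
[1] NOT false = true
[2.1] false OR true = true
[2.2.1] false OR false = false
[2.2] NOT false = true
[2.3] true AND true = true
[2] true AND true AND true = true
[root] true AND true = true
Overall: true → enabled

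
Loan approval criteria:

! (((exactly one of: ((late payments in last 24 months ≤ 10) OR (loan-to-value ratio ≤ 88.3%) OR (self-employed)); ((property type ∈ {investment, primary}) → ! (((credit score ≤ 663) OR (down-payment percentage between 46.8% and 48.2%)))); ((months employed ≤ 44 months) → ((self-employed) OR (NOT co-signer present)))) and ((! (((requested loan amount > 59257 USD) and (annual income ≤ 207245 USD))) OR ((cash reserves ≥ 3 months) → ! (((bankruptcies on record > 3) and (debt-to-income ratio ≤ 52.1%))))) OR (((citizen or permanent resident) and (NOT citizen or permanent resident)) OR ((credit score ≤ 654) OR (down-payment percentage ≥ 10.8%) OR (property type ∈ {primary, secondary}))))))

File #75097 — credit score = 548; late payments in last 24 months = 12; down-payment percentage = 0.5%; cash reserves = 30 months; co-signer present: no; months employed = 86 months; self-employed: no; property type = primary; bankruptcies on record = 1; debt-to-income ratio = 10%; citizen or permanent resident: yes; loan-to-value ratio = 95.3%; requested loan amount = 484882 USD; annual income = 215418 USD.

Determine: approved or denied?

Atomic conditions:
  late payments in last 24 months ≤ 10: 12 ≤ 10 is false
  loan-to-value ratio ≤ 88.3%: 95.3 ≤ 88.3 is false
  self-employed: no → false
  property type ∈ {investment, primary}: primary is in the set → true
  credit score ≤ 663: 548 ≤ 663 is true
  down-payment percentage between 46.8% and 48.2%: 0.5 in [46.8, 48.2] is false
  months employed ≤ 44 months: 86 ≤ 44 is false
  NOT co-signer present: no → true
  requested loan amount > 59257 USD: 484882 > 59257 is true
  annual income ≤ 207245 USD: 215418 ≤ 207245 is false
  cash reserves ≥ 3 months: 30 ≥ 3 is true
  bankruptcies on record > 3: 1 > 3 is false
  debt-to-income ratio ≤ 52.1%: 10 ≤ 52.1 is true
  citizen or permanent resident: yes → true
  NOT citizen or permanent resident: yes → false
  credit score ≤ 654: 548 ≤ 654 is true
  down-payment percentage ≥ 10.8%: 0.5 ≥ 10.8 is false
  property type ∈ {primary, secondary}: primary is in the set → true
Combine:
[1.1.1] false OR false OR false = false
[1.1.2.2.1] true OR false = true
[1.1.2.2] NOT true = false
[1.1.2] true → false = false
[1.1.3.2] false OR true = true
[1.1.3] false → true (antecedent false ⇒ implication holds) = true
[1.1] exactly-one(false, false, true) = true
[1.2.1.1.1] true AND false = false
[1.2.1.1] NOT false = true
[1.2.1.2.2.1] false AND true = false
[1.2.1.2.2] NOT false = true
[1.2.1.2] true → true = true
[1.2.1] true OR true = true
[1.2.2.1] true AND false = false
[1.2.2.2] true OR false OR true = true
[1.2.2] false OR true = true
[1.2] true OR true = true
[1] true AND true = true
[root] NOT true = false
Overall: false → denied

Denied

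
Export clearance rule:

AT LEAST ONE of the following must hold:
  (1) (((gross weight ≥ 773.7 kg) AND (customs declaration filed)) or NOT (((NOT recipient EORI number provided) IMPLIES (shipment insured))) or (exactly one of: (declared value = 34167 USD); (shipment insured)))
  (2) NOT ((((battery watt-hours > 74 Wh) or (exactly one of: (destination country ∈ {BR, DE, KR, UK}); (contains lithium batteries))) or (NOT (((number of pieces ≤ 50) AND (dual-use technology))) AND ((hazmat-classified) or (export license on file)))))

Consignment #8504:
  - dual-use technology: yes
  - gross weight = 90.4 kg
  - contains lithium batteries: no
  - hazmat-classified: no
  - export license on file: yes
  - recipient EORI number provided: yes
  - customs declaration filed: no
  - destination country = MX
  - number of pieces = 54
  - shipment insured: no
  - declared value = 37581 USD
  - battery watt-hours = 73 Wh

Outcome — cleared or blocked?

Blocked

Atomic conditions:
  gross weight ≥ 773.7 kg: 90.4 ≥ 773.7 is false
  customs declaration filed: no → false
  NOT recipient EORI number provided: yes → false
  shipment insured: no → false
  declared value = 34167 USD: 37581 == 34167 is false
  battery watt-hours > 74 Wh: 73 > 74 is false
  destination country ∈ {BR, DE, KR, UK}: MX is not in the set → false
  contains lithium batteries: no → false
  number of pieces ≤ 50: 54 ≤ 50 is false
  dual-use technology: yes → true
  hazmat-classified: no → false
  export license on file: yes → true
Combine:
[1.1] false AND false = false
[1.2.1] false → false (antecedent false ⇒ implication holds) = true
[1.2] NOT true = false
[1.3] exactly-one(false, false) = false
[1] false OR false OR false = false
[2.1.1.2] exactly-one(false, false) = false
[2.1.1] false OR false = false
[2.1.2.1.1] false AND true = false
[2.1.2.1] NOT false = true
[2.1.2.2] false OR true = true
[2.1.2] true AND true = true
[2.1] false OR true = true
[2] NOT true = false
[root] false OR false = false
Overall: false → blocked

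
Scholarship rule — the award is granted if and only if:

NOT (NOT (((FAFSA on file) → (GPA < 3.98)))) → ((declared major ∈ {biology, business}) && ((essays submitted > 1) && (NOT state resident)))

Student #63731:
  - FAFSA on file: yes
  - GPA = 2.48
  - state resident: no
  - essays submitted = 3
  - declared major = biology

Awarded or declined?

Awarded

Atomic conditions:
  FAFSA on file: yes → true
  GPA < 3.98: 2.48 < 3.98 is true
  declared major ∈ {biology, business}: biology is in the set → true
  essays submitted > 1: 3 > 1 is true
  NOT state resident: no → true
Combine:
[1.1.1] true → true = true
[1.1] NOT true = false
[1] NOT false = true
[2.2] true AND true = true
[2] true AND true = true
[root] true → true = true
Overall: true → awarded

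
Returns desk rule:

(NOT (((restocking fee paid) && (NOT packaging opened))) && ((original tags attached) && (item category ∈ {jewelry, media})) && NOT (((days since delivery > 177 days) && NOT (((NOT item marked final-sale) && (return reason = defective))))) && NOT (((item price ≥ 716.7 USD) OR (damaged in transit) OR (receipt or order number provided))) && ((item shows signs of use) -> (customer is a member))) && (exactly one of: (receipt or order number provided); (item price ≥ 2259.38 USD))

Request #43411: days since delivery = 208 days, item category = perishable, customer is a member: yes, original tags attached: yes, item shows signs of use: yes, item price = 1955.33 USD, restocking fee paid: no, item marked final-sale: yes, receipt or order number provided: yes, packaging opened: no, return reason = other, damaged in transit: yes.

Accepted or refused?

Refused

Atomic conditions:
  restocking fee paid: no → false
  NOT packaging opened: no → true
  original tags attached: yes → true
  item category ∈ {jewelry, media}: perishable is not in the set → false
  days since delivery > 177 days: 208 > 177 is true
  NOT item marked final-sale: yes → false
  return reason = defective: other == defective is false
  item price ≥ 716.7 USD: 1955.33 ≥ 716.7 is true
  damaged in transit: yes → true
  receipt or order number provided: yes → true
  item shows signs of use: yes → true
  customer is a member: yes → true
  item price ≥ 2259.38 USD: 1955.33 ≥ 2259.38 is false
Combine:
[1.1.1] false AND true = false
[1.1] NOT false = true
[1.2] true AND false = false
[1.3.1.2.1] false AND false = false
[1.3.1.2] NOT false = true
[1.3.1] true AND true = true
[1.3] NOT true = false
[1.4.1] true OR true OR true = true
[1.4] NOT true = false
[1.5] true → true = true
[1] true AND false AND false AND false AND true = false
[2] exactly-one(true, false) = true
[root] false AND true = false
Overall: false → refused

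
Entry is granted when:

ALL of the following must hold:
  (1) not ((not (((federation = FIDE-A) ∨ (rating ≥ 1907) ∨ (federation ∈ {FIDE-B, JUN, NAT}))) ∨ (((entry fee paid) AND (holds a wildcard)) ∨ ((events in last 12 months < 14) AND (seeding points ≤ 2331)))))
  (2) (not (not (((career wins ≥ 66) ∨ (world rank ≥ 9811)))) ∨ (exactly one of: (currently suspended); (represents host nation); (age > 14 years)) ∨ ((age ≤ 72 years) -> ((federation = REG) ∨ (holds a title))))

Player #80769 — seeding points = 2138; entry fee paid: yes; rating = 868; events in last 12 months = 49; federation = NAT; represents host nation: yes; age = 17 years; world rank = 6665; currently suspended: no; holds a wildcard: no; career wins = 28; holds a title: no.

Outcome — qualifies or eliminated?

Atomic conditions:
  federation = FIDE-A: NAT == FIDE-A is false
  rating ≥ 1907: 868 ≥ 1907 is false
  federation ∈ {FIDE-B, JUN, NAT}: NAT is in the set → true
  entry fee paid: yes → true
  holds a wildcard: no → false
  events in last 12 months < 14: 49 < 14 is false
  seeding points ≤ 2331: 2138 ≤ 2331 is true
  career wins ≥ 66: 28 ≥ 66 is false
  world rank ≥ 9811: 6665 ≥ 9811 is false
  currently suspended: no → false
  represents host nation: yes → true
  age > 14 years: 17 > 14 is true
  age ≤ 72 years: 17 ≤ 72 is true
  federation = REG: NAT == REG is false
  holds a title: no → false
Combine:
[1.1.1.1] false OR false OR true = true
[1.1.1] NOT true = false
[1.1.2.1] true AND false = false
[1.1.2.2] false AND true = false
[1.1.2] false OR false = false
[1.1] false OR false = false
[1] NOT false = true
[2.1.1.1] false OR false = false
[2.1.1] NOT false = true
[2.1] NOT true = false
[2.2] exactly-one(false, true, true) = false
[2.3.2] false OR false = false
[2.3] true → false = false
[2] false OR false OR false = false
[root] true AND false = false
Overall: false → eliminated

Eliminated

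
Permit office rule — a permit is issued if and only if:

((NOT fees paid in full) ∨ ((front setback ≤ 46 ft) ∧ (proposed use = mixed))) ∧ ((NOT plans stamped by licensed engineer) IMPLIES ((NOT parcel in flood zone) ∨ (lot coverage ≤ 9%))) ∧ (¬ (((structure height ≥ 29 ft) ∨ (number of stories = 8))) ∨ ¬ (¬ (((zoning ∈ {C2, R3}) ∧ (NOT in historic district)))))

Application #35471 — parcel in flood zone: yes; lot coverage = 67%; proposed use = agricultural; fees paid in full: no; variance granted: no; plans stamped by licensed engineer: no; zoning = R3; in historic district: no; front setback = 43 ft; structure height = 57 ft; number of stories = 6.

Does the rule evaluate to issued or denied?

Denied

Atomic conditions:
  NOT fees paid in full: no → true
  front setback ≤ 46 ft: 43 ≤ 46 is true
  proposed use = mixed: agricultural == mixed is false
  NOT plans stamped by licensed engineer: no → true
  NOT parcel in flood zone: yes → false
  lot coverage ≤ 9%: 67 ≤ 9 is false
  structure height ≥ 29 ft: 57 ≥ 29 is true
  number of stories = 8: 6 == 8 is false
  zoning ∈ {C2, R3}: R3 is in the set → true
  NOT in historic district: no → true
Combine:
[1.2] true AND false = false
[1] true OR false = true
[2.2] false OR false = false
[2] true → false = false
[3.1.1] true OR false = true
[3.1] NOT true = false
[3.2.1.1] true AND true = true
[3.2.1] NOT true = false
[3.2] NOT false = true
[3] false OR true = true
[root] true AND false AND true = false
Overall: false → denied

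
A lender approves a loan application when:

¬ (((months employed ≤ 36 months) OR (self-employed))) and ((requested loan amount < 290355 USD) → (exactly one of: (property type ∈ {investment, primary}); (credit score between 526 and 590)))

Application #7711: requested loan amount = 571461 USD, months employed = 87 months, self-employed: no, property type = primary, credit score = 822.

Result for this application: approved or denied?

Atomic conditions:
  months employed ≤ 36 months: 87 ≤ 36 is false
  self-employed: no → false
  requested loan amount < 290355 USD: 571461 < 290355 is false
  property type ∈ {investment, primary}: primary is in the set → true
  credit score between 526 and 590: 822 in [526, 590] is false
Combine:
[1.1] false OR false = false
[1] NOT false = true
[2.2] exactly-one(true, false) = true
[2] false → true (antecedent false ⇒ implication holds) = true
[root] true AND true = true
Overall: true → approved

Approved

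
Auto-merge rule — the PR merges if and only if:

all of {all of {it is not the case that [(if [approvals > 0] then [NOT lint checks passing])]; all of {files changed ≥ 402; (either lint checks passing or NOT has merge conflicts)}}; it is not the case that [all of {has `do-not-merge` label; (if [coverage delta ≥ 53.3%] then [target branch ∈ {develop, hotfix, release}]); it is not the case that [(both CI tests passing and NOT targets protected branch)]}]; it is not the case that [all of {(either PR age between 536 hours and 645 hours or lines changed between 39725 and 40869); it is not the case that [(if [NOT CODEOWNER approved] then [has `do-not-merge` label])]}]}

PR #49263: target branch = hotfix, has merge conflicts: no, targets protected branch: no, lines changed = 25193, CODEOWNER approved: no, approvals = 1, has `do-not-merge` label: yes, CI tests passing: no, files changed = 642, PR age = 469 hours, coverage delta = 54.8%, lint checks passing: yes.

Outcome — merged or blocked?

Atomic conditions:
  approvals > 0: 1 > 0 is true
  NOT lint checks passing: yes → false
  files changed ≥ 402: 642 ≥ 402 is true
  lint checks passing: yes → true
  NOT has merge conflicts: no → true
  has `do-not-merge` label: yes → true
  coverage delta ≥ 53.3%: 54.8 ≥ 53.3 is true
  target branch ∈ {develop, hotfix, release}: hotfix is in the set → true
  CI tests passing: no → false
  NOT targets protected branch: no → true
  PR age between 536 hours and 645 hours: 469 in [536, 645] is false
  lines changed between 39725 and 40869: 25193 in [39725, 40869] is false
  NOT CODEOWNER approved: no → true
Combine:
[1.1.1] true → false = false
[1.1] NOT false = true
[1.2.2] true OR true = true
[1.2] true AND true = true
[1] true AND true = true
[2.1.2] true → true = true
[2.1.3.1] false AND true = false
[2.1.3] NOT false = true
[2.1] true AND true AND true = true
[2] NOT true = false
[3.1.1] false OR false = false
[3.1.2.1] true → true = true
[3.1.2] NOT true = false
[3.1] false AND false = false
[3] NOT false = true
[root] true AND false AND true = false
Overall: false → blocked

Blocked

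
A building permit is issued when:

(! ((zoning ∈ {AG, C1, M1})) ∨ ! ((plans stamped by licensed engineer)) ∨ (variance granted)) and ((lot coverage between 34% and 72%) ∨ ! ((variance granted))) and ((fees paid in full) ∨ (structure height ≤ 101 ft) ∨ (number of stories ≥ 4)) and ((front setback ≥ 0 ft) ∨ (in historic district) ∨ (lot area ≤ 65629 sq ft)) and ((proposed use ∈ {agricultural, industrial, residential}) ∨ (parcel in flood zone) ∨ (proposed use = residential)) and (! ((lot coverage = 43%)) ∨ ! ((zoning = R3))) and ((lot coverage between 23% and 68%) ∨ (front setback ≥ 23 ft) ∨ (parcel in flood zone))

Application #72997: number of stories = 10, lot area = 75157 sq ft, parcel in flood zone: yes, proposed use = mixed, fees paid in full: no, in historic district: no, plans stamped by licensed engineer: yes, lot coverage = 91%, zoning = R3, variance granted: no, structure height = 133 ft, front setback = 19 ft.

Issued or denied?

Atomic conditions:
  zoning ∈ {AG, C1, M1}: R3 is not in the set → false
  plans stamped by licensed engineer: yes → true
  variance granted: no → false
  lot coverage between 34% and 72%: 91 in [34, 72] is false
  fees paid in full: no → false
  structure height ≤ 101 ft: 133 ≤ 101 is false
  number of stories ≥ 4: 10 ≥ 4 is true
  front setback ≥ 0 ft: 19 ≥ 0 is true
  in historic district: no → false
  lot area ≤ 65629 sq ft: 75157 ≤ 65629 is false
  proposed use ∈ {agricultural, industrial, residential}: mixed is not in the set → false
  parcel in flood zone: yes → true
  proposed use = residential: mixed == residential is false
  lot coverage = 43%: 91 == 43 is false
  zoning = R3: R3 == R3 is true
  lot coverage between 23% and 68%: 91 in [23, 68] is false
  front setback ≥ 23 ft: 19 ≥ 23 is false
Combine:
[1.1] NOT false = true
[1.2] NOT true = false
[1] true OR false OR false = true
[2.2] NOT false = true
[2] false OR true = true
[3] false OR false OR true = true
[4] true OR false OR false = true
[5] false OR true OR false = true
[6.1] NOT false = true
[6.2] NOT true = false
[6] true OR false = true
[7] false OR false OR true = true
[root] true AND true AND true AND true AND true AND true AND true = true
Overall: true → issued

Issued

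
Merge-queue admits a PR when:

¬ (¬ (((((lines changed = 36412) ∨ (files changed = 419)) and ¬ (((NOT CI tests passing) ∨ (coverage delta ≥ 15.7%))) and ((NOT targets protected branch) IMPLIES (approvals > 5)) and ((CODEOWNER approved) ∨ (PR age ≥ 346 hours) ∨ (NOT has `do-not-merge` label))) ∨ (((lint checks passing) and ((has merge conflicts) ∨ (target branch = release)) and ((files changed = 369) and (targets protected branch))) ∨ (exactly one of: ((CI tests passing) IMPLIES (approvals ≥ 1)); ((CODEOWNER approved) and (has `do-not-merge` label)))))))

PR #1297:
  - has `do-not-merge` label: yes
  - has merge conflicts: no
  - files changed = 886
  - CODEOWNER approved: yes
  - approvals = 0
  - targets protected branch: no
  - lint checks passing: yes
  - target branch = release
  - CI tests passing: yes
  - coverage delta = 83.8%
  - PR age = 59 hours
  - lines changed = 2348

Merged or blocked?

Atomic conditions:
  lines changed = 36412: 2348 == 36412 is false
  files changed = 419: 886 == 419 is false
  NOT CI tests passing: yes → false
  coverage delta ≥ 15.7%: 83.8 ≥ 15.7 is true
  NOT targets protected branch: no → true
  approvals > 5: 0 > 5 is false
  CODEOWNER approved: yes → true
  PR age ≥ 346 hours: 59 ≥ 346 is false
  NOT has `do-not-merge` label: yes → false
  lint checks passing: yes → true
  has merge conflicts: no → false
  target branch = release: release == release is true
  files changed = 369: 886 == 369 is false
  targets protected branch: no → false
  CI tests passing: yes → true
  approvals ≥ 1: 0 ≥ 1 is false
  has `do-not-merge` label: yes → true
Combine:
[1.1.1.1] false OR false = false
[1.1.1.2.1] false OR true = true
[1.1.1.2] NOT true = false
[1.1.1.3] true → false = false
[1.1.1.4] true OR false OR false = true
[1.1.1] false AND false AND false AND true = false
[1.1.2.1.2] false OR true = true
[1.1.2.1.3] false AND false = false
[1.1.2.1] true AND true AND false = false
[1.1.2.2.1] true → false = false
[1.1.2.2.2] true AND true = true
[1.1.2.2] exactly-one(false, true) = true
[1.1.2] false OR true = true
[1.1] false OR true = true
[1] NOT true = false
[root] NOT false = true
Overall: true → merged

Merged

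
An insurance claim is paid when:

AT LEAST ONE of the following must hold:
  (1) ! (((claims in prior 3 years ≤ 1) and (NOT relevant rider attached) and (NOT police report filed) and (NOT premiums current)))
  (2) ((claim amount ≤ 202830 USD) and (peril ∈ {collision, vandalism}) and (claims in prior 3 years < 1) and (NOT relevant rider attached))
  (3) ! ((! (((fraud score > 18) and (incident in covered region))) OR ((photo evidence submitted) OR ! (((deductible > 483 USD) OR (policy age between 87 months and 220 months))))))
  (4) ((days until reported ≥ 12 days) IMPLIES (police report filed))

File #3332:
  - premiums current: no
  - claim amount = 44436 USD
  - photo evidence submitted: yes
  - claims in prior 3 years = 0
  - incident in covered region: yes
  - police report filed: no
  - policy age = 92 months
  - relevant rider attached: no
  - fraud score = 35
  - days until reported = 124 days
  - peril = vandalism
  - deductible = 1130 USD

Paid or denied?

Atomic conditions:
  claims in prior 3 years ≤ 1: 0 ≤ 1 is true
  NOT relevant rider attached: no → true
  NOT police report filed: no → true
  NOT premiums current: no → true
  claim amount ≤ 202830 USD: 44436 ≤ 202830 is true
  peril ∈ {collision, vandalism}: vandalism is in the set → true
  claims in prior 3 years < 1: 0 < 1 is true
  fraud score > 18: 35 > 18 is true
  incident in covered region: yes → true
  photo evidence submitted: yes → true
  deductible > 483 USD: 1130 > 483 is true
  policy age between 87 months and 220 months: 92 in [87, 220] is true
  days until reported ≥ 12 days: 124 ≥ 12 is true
  police report filed: no → false
Combine:
[1.1] true AND true AND true AND true = true
[1] NOT true = false
[2] true AND true AND true AND true = true
[3.1.1.1] true AND true = true
[3.1.1] NOT true = false
[3.1.2.2.1] true OR true = true
[3.1.2.2] NOT true = false
[3.1.2] true OR false = true
[3.1] false OR true = true
[3] NOT true = false
[4] true → false = false
[root] false OR true OR false OR false = true
Overall: true → paid

Paid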